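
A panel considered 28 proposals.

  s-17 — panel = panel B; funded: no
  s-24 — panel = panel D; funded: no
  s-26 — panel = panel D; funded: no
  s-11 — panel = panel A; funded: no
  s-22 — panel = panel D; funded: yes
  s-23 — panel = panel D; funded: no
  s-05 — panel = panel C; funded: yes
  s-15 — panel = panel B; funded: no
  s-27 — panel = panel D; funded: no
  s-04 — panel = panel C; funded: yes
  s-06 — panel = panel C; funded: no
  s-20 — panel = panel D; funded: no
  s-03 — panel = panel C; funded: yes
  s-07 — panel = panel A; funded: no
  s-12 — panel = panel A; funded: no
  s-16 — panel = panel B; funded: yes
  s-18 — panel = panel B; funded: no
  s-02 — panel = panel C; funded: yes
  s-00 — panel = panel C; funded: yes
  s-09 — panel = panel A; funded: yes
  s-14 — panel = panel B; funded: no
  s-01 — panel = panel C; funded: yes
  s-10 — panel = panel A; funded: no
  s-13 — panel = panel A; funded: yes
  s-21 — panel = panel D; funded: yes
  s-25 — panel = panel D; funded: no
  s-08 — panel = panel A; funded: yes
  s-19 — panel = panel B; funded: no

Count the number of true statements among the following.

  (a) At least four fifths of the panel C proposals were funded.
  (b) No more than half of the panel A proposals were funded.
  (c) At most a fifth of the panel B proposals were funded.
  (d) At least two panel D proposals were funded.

4

(a) panel C: |A| = 7, |A ∩ B| = 6; needs |A ∩ B| / |A| ≥ 4/5 — true.
(b) panel A: |A| = 7, |A ∩ B| = 3; needs |A ∩ B| ≤ |A ∖ B| — true.
(c) panel B: |A| = 6, |A ∩ B| = 1; needs |A ∩ B| / |A| ≤ 1/5 — true.
(d) panel D: |A| = 8, |A ∩ B| = 2; needs |A ∩ B| ≥ 2 — true.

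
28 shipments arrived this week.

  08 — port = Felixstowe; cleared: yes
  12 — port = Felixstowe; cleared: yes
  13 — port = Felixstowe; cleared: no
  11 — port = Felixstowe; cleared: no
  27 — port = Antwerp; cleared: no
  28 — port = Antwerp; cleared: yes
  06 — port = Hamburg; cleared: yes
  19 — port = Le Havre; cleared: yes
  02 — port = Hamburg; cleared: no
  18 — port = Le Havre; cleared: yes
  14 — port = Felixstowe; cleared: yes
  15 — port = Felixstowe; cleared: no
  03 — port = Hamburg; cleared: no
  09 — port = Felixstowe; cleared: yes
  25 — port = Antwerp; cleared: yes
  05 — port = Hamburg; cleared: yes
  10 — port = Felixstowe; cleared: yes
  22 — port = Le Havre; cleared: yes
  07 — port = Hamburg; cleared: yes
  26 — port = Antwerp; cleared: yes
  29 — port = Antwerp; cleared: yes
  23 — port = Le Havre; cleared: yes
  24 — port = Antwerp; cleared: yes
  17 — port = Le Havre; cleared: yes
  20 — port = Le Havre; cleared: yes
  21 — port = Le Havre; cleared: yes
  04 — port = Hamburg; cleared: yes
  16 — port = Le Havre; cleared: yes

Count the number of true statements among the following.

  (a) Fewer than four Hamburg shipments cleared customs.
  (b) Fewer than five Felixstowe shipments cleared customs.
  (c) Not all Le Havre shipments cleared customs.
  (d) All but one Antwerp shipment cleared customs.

1

(a) Hamburg: |A| = 6, |A ∩ B| = 4; needs |A ∩ B| < 4 — false.
(b) Felixstowe: |A| = 8, |A ∩ B| = 5; needs |A ∩ B| < 5 — false.
(c) Le Havre: |A| = 8, |A ∩ B| = 8; needs A ⊄ B (|A ∖ B| ≥ 1) — false.
(d) Antwerp: |A| = 6, |A ∩ B| = 5; needs |A ∖ B| = 1 — true.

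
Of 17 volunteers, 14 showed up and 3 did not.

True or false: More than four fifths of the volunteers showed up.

True

Truth condition: |A ∩ B| / |A| > 4/5.
|A| = 17, |A ∩ B| = 14, |A ∖ B| = 3.
|A ∩ B|/|A| = 14/17, so the statement is true.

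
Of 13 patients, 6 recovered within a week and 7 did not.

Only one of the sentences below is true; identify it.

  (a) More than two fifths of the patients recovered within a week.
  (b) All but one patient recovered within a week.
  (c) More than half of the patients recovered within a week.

|A| = 13, |A ∩ B| = 6, |A ∖ B| = 7.
(a) requires |A ∩ B| / |A| > 2/5: true.
(b) requires |A ∖ B| = 1: false.
(c) requires |A ∩ B| > |A ∖ B|: false.

(a)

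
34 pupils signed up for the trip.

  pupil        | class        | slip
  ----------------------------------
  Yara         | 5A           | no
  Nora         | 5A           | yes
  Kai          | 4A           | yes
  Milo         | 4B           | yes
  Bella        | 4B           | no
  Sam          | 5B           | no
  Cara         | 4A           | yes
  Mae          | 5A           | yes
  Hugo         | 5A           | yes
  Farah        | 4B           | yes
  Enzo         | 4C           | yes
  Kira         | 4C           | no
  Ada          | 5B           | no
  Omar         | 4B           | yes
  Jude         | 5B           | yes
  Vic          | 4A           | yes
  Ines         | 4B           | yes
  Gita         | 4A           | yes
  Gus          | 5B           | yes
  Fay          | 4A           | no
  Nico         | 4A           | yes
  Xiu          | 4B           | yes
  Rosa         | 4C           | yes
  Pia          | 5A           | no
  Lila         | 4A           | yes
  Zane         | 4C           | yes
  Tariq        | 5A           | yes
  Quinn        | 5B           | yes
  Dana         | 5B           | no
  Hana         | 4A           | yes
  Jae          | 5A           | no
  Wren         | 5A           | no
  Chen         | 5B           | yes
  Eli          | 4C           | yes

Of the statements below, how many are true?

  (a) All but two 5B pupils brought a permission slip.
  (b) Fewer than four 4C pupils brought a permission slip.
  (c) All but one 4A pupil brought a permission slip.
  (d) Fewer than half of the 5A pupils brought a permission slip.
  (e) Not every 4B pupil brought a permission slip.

2

(a) 5B: |A| = 7, |A ∩ B| = 4; needs |A ∖ B| = 2 — false.
(b) 4C: |A| = 5, |A ∩ B| = 4; needs |A ∩ B| < 4 — false.
(c) 4A: |A| = 8, |A ∩ B| = 7; needs |A ∖ B| = 1 — true.
(d) 5A: |A| = 8, |A ∩ B| = 4; needs |A ∩ B| < |A ∖ B| — false.
(e) 4B: |A| = 6, |A ∩ B| = 5; needs A ⊄ B (|A ∖ B| ≥ 1) — true.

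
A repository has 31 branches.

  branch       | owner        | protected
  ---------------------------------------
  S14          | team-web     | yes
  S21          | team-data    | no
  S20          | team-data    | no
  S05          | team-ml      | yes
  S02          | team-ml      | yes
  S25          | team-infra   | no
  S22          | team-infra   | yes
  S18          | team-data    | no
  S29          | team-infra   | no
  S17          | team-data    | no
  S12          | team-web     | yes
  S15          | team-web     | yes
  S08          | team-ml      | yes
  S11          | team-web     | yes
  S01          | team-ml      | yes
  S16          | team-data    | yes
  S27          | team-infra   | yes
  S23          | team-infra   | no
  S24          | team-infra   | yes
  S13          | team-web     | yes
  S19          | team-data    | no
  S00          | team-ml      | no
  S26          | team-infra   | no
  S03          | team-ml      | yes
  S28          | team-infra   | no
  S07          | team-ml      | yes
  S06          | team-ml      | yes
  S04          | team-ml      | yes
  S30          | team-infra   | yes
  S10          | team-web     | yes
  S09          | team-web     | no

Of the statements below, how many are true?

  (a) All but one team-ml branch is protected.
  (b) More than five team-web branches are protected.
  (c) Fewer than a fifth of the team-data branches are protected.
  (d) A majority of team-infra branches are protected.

(a) team-ml: |A| = 9, |A ∩ B| = 8; needs |A ∖ B| = 1 — true.
(b) team-web: |A| = 7, |A ∩ B| = 6; needs |A ∩ B| > 5 — true.
(c) team-data: |A| = 6, |A ∩ B| = 1; needs |A ∩ B| / |A| < 1/5 — true.
(d) team-infra: |A| = 9, |A ∩ B| = 4; needs |A ∩ B| > |A ∖ B| — false.

3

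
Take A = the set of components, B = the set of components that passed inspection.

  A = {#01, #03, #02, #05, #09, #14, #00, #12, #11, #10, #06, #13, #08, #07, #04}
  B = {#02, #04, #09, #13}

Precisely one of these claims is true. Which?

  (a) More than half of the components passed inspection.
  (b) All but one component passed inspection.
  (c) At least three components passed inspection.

(c)

|A| = 15, |A ∩ B| = 4, |A ∖ B| = 11.
(a) requires |A ∩ B| > |A ∖ B|: false.
(b) requires |A ∖ B| = 1: false.
(c) requires |A ∩ B| ≥ 3: true.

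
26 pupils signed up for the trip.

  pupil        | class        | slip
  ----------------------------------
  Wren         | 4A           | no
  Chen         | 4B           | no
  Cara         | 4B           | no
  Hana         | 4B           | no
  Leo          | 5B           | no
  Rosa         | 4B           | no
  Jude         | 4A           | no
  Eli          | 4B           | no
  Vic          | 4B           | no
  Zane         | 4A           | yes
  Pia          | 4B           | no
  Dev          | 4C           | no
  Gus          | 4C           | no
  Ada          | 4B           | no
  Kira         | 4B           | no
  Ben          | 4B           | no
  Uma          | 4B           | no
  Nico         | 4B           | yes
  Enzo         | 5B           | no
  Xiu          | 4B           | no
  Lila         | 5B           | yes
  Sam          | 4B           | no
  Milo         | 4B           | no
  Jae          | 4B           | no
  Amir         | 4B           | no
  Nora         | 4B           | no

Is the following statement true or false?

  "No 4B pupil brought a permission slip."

False

The determiner here denotes the relation: A ∩ B = ∅ (|A ∩ B| = 0).
|A| = 18, |A ∩ B| = 1, |A ∖ B| = 17.
So the statement is false.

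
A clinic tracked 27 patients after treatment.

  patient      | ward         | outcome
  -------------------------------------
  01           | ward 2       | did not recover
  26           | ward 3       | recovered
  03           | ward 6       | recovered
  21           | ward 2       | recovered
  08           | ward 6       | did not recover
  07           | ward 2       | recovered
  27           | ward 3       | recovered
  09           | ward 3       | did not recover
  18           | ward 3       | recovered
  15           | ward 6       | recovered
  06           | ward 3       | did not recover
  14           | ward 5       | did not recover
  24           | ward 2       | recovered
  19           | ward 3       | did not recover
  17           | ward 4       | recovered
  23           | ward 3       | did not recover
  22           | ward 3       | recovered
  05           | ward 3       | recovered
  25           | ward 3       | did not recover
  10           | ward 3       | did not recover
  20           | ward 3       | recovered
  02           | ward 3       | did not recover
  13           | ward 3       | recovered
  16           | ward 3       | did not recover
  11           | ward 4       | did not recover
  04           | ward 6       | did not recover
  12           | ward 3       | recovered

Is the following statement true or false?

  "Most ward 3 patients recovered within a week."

False

The determiner here denotes the relation: |A ∩ B| > |A ∖ B|.
|A| = 16, |A ∩ B| = 8, |A ∖ B| = 8.
8 = 8, so the statement is false.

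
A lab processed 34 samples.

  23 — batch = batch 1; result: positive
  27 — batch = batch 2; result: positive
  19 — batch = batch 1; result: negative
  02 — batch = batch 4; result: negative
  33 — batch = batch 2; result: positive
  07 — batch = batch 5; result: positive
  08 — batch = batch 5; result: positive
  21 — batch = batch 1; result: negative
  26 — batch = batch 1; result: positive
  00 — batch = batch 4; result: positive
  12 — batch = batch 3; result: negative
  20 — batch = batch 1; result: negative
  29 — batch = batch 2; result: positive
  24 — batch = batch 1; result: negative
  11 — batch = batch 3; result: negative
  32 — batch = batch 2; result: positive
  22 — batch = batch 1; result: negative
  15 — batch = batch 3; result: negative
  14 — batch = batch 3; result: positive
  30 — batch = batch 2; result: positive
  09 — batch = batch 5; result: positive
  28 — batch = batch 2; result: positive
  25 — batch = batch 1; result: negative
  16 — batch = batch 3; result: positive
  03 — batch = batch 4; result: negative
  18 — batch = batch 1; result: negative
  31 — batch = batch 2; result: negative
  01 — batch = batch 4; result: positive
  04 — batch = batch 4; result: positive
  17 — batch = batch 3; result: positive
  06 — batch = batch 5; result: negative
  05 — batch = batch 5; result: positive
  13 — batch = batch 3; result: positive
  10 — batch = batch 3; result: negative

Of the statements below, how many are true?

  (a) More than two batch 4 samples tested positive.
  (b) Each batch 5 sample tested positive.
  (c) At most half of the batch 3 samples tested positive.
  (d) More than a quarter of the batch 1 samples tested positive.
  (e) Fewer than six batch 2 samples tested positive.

(a) batch 4: |A| = 5, |A ∩ B| = 3; needs |A ∩ B| > 2 — true.
(b) batch 5: |A| = 5, |A ∩ B| = 4; needs A ⊆ B, i.e. every element of A is in B (|A ∖ B| = 0) — false.
(c) batch 3: |A| = 8, |A ∩ B| = 4; needs |A ∩ B| ≤ |A ∖ B| — true.
(d) batch 1: |A| = 9, |A ∩ B| = 2; needs |A ∩ B| / |A| > 1/4 — false.
(e) batch 2: |A| = 7, |A ∩ B| = 6; needs |A ∩ B| < 6 — false.

2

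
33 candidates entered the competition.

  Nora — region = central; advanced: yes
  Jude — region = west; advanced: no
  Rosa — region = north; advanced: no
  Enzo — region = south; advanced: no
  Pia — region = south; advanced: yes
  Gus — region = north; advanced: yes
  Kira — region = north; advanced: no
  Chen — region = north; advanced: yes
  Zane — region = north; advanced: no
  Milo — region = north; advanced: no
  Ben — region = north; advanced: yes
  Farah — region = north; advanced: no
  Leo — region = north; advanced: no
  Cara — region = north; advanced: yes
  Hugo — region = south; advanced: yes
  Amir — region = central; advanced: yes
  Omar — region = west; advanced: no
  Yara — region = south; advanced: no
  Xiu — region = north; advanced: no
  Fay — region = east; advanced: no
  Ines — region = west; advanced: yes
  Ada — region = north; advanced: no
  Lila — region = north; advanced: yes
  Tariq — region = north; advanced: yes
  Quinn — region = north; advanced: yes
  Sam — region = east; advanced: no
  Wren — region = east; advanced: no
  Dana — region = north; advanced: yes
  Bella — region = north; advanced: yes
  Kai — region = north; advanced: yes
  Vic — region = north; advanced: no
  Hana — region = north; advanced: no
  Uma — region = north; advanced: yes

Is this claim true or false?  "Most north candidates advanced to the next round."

True

Truth condition: |A ∩ B| > |A ∖ B|.
|A| = 21, |A ∩ B| = 11, |A ∖ B| = 10.
11 > 10, so the statement is true.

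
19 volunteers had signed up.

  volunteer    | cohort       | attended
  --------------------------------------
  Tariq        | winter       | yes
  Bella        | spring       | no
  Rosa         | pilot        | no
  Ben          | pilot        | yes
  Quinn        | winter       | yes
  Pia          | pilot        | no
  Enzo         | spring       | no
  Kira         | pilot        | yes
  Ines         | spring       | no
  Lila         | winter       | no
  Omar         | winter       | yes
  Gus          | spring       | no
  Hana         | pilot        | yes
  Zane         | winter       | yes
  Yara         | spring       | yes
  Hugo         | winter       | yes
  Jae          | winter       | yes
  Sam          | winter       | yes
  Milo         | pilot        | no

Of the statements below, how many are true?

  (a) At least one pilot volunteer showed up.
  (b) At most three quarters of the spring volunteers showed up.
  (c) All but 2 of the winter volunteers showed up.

(a) pilot: |A| = 6, |A ∩ B| = 3; needs A ∩ B ≠ ∅ (|A ∩ B| ≥ 1) — true.
(b) spring: |A| = 5, |A ∩ B| = 1; needs |A ∩ B| / |A| ≤ 3/4 — true.
(c) winter: |A| = 8, |A ∩ B| = 7; needs |A ∖ B| = 2 — false.

2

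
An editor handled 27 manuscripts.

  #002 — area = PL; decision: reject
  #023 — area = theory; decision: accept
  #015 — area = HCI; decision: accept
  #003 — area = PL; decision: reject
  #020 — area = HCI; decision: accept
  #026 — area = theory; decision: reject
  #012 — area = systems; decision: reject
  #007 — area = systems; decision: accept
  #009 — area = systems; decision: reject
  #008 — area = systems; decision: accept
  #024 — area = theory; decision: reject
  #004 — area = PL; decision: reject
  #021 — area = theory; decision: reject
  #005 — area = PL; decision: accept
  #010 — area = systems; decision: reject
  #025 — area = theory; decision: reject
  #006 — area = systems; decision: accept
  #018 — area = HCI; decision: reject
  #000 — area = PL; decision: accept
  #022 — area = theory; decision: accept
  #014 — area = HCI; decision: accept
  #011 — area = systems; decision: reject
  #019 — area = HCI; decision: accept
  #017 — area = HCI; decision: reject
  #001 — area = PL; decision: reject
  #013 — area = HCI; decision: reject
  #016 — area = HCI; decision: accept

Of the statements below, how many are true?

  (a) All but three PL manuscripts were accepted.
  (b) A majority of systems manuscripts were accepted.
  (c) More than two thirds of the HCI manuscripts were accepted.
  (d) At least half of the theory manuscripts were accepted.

(a) PL: |A| = 6, |A ∩ B| = 2; needs |A ∖ B| = 3 — false.
(b) systems: |A| = 7, |A ∩ B| = 3; needs |A ∩ B| > |A ∖ B| — false.
(c) HCI: |A| = 8, |A ∩ B| = 5; needs |A ∩ B| / |A| > 2/3 — false.
(d) theory: |A| = 6, |A ∩ B| = 2; needs |A ∩ B| ≥ |A ∖ B| — false.

0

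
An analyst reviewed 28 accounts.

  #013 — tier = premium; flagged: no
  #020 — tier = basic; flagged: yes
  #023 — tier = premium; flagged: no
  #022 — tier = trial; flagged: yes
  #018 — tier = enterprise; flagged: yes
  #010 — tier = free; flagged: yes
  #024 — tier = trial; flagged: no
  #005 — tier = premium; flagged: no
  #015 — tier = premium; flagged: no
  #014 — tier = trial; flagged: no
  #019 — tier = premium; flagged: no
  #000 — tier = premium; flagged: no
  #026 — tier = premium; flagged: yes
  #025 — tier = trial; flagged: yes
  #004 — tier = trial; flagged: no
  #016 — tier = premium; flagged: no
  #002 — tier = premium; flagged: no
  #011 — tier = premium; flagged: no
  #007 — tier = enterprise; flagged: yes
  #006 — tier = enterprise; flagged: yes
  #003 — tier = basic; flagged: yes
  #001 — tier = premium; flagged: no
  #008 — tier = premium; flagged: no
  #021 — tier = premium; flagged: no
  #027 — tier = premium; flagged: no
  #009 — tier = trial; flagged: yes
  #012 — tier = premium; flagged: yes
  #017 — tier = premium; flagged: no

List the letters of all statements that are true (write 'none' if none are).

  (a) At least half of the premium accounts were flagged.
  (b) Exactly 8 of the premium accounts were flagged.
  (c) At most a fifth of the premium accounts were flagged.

(c)

|A| = 16, |A ∩ B| = 2, |A ∖ B| = 14.
(a) |A ∩ B| ≥ |A ∖ B|: fails.
(b) |A ∩ B| = 8: fails.
(c) |A ∩ B| / |A| ≤ 1/5: holds.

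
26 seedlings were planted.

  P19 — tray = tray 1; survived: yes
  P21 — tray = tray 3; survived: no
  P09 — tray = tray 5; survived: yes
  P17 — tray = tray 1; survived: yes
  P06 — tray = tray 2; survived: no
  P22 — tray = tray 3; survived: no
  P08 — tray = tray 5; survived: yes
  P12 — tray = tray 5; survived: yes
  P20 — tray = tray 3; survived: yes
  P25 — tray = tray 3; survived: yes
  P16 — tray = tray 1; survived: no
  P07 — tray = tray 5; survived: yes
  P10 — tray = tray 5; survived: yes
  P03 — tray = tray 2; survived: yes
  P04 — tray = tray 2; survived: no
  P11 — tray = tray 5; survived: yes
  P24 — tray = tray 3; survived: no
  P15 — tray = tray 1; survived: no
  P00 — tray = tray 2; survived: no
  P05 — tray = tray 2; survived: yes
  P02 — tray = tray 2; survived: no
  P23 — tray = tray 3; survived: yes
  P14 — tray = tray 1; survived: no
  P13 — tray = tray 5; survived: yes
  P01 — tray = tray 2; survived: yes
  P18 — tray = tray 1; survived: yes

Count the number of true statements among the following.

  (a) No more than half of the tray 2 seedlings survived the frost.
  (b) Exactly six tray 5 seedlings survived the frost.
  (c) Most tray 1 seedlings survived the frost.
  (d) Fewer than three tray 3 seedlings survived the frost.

(a) tray 2: |A| = 7, |A ∩ B| = 3; needs |A ∩ B| ≤ |A ∖ B| — true.
(b) tray 5: |A| = 7, |A ∩ B| = 7; needs |A ∩ B| = 6 — false.
(c) tray 1: |A| = 6, |A ∩ B| = 3; needs |A ∩ B| > |A ∖ B| — false.
(d) tray 3: |A| = 6, |A ∩ B| = 3; needs |A ∩ B| < 3 — false.

1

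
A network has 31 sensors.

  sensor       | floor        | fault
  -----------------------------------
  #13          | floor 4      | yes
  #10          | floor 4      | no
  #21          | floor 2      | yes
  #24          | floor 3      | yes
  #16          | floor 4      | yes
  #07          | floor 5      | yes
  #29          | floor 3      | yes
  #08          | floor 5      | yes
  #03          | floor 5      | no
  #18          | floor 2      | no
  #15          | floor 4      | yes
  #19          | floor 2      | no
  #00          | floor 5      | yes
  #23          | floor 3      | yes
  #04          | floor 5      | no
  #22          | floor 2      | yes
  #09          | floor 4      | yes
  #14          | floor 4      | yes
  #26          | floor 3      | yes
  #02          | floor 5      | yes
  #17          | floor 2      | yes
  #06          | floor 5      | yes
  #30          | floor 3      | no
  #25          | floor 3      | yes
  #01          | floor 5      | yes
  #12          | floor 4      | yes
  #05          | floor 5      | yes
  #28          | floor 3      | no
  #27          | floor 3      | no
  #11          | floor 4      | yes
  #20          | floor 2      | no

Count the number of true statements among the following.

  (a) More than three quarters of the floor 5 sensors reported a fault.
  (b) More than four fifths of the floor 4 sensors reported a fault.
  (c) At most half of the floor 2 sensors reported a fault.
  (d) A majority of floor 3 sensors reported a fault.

(a) floor 5: |A| = 9, |A ∩ B| = 7; needs |A ∩ B| / |A| > 3/4 — true.
(b) floor 4: |A| = 8, |A ∩ B| = 7; needs |A ∩ B| / |A| > 4/5 — true.
(c) floor 2: |A| = 6, |A ∩ B| = 3; needs |A ∩ B| ≤ |A ∖ B| — true.
(d) floor 3: |A| = 8, |A ∩ B| = 5; needs |A ∩ B| > |A ∖ B| — true.

4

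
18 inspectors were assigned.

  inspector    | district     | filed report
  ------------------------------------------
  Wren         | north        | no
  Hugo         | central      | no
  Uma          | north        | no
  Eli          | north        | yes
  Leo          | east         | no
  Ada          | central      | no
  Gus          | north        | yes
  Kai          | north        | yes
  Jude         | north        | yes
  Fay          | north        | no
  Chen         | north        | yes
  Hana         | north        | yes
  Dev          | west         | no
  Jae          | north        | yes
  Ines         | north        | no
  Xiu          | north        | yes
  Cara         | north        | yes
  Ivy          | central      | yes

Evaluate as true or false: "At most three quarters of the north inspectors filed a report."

True

'At most three quarters of the north inspectors filed a report' holds iff |A ∩ B| / |A| ≤ 3/4.
A (the restrictor) = {Wren, Uma, Eli, Gus, Kai, Jude, Fay, Chen, Hana, Jae, Ines, Xiu, Cara}, |A| = 13.
A ∩ B = {Eli, Gus, Kai, Jude, Chen, Hana, Jae, Xiu, Cara}, so |A ∩ B| = 9.
A ∖ B = {Wren, Uma, Fay, Ines}, so |A ∖ B| = 4.
|A ∩ B|/|A| = 9/13, so the statement is true.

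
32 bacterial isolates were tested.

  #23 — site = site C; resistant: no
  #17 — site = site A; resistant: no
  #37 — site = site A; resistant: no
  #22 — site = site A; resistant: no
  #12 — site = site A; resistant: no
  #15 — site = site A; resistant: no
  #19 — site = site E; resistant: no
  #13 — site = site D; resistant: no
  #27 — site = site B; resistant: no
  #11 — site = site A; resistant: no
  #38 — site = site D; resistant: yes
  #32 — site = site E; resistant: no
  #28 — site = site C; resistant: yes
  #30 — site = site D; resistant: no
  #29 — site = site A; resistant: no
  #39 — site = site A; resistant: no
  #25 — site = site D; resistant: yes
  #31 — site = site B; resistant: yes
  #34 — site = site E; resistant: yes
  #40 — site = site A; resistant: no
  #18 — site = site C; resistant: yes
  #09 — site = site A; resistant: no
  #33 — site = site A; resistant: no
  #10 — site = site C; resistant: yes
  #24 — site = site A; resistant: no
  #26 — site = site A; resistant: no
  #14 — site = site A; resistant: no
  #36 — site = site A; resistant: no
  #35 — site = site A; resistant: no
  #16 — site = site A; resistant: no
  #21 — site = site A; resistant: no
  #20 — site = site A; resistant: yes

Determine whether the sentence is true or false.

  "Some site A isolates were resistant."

Truth condition: A ∩ B ≠ ∅ (|A ∩ B| ≥ 1).
|A| = 19, |A ∩ B| = 1, |A ∖ B| = 18.
So the statement is true.

True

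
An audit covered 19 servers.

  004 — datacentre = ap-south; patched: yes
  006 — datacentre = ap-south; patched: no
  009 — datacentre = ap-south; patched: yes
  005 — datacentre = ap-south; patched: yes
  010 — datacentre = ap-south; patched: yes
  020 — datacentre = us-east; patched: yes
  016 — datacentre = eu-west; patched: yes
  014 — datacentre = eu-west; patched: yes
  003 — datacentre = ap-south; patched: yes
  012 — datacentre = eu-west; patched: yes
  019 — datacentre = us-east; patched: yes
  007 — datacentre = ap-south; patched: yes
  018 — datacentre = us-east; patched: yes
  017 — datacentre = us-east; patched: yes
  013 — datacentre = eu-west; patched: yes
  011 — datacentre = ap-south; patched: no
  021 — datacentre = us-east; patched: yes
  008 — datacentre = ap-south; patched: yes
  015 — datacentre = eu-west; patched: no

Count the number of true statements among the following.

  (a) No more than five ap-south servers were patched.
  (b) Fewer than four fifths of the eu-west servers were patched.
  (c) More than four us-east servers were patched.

1

(a) ap-south: |A| = 9, |A ∩ B| = 7; needs |A ∩ B| ≤ 5 — false.
(b) eu-west: |A| = 5, |A ∩ B| = 4; needs |A ∩ B| / |A| < 4/5 — false.
(c) us-east: |A| = 5, |A ∩ B| = 5; needs |A ∩ B| > 4 — true.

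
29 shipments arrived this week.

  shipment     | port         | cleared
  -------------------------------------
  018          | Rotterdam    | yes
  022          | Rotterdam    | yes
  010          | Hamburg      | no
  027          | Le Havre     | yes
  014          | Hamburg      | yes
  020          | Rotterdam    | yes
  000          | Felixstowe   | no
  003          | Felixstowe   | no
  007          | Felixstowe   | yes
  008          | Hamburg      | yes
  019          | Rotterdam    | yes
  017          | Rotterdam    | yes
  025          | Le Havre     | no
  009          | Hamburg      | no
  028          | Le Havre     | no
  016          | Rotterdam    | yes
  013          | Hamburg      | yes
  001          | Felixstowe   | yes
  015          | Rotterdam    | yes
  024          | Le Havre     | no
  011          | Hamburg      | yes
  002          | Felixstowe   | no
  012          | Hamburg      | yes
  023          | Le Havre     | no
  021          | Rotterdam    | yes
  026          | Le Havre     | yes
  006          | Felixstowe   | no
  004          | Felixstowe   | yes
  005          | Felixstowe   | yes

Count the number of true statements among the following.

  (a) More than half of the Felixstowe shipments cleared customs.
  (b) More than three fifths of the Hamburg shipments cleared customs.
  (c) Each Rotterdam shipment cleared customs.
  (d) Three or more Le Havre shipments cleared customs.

(a) Felixstowe: |A| = 8, |A ∩ B| = 4; needs |A ∩ B| > |A ∖ B| — false.
(b) Hamburg: |A| = 7, |A ∩ B| = 5; needs |A ∩ B| / |A| > 3/5 — true.
(c) Rotterdam: |A| = 8, |A ∩ B| = 8; needs A ⊆ B, i.e. every element of A is in B (|A ∖ B| = 0) — true.
(d) Le Havre: |A| = 6, |A ∩ B| = 2; needs |A ∩ B| ≥ 3 — false.

2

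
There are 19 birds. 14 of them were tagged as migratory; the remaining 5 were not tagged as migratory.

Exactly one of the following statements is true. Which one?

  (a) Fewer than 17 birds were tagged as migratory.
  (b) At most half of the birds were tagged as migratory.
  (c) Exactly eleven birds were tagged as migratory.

(a)

|A| = 19, |A ∩ B| = 14, |A ∖ B| = 5.
(a) requires |A ∩ B| < 17: true.
(b) requires |A ∩ B| ≤ |A ∖ B|: false.
(c) requires |A ∩ B| = 11: false.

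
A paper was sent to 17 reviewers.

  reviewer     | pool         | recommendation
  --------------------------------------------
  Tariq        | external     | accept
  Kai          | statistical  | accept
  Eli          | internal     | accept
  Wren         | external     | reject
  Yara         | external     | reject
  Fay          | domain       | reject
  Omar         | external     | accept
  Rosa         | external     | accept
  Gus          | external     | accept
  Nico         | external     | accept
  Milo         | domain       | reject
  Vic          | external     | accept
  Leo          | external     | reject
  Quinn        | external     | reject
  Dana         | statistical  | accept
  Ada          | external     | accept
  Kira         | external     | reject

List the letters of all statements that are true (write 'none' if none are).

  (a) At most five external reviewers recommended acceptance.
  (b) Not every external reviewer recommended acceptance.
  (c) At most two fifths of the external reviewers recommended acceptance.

|A| = 12, |A ∩ B| = 7, |A ∖ B| = 5.
(a) |A ∩ B| ≤ 5: fails.
(b) A ⊄ B (|A ∖ B| ≥ 1): holds.
(c) |A ∩ B| / |A| ≤ 2/5: fails.

(b)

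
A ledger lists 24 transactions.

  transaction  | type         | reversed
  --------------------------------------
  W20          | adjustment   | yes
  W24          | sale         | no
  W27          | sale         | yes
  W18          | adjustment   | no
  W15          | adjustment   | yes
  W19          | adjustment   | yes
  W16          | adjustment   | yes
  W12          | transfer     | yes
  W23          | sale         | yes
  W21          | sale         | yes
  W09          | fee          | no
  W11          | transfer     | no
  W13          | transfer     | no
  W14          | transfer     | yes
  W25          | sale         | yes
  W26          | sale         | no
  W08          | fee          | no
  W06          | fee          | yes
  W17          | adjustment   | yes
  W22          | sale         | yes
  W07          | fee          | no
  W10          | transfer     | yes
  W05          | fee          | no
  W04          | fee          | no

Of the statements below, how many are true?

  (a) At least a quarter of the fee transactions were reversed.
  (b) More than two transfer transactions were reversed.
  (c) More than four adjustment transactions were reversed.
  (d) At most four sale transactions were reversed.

(a) fee: |A| = 6, |A ∩ B| = 1; needs |A ∩ B| / |A| ≥ 1/4 — false.
(b) transfer: |A| = 5, |A ∩ B| = 3; needs |A ∩ B| > 2 — true.
(c) adjustment: |A| = 6, |A ∩ B| = 5; needs |A ∩ B| > 4 — true.
(d) sale: |A| = 7, |A ∩ B| = 5; needs |A ∩ B| ≤ 4 — false.

2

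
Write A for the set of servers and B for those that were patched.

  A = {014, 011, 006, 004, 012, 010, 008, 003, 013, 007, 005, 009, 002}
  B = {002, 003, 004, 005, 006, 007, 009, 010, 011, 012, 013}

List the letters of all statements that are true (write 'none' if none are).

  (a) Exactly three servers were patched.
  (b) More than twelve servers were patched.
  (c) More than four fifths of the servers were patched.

(c)

|A| = 13, |A ∩ B| = 11, |A ∖ B| = 2.
(a) |A ∩ B| = 3: fails.
(b) |A ∩ B| > 12: fails.
(c) |A ∩ B| / |A| > 4/5: holds.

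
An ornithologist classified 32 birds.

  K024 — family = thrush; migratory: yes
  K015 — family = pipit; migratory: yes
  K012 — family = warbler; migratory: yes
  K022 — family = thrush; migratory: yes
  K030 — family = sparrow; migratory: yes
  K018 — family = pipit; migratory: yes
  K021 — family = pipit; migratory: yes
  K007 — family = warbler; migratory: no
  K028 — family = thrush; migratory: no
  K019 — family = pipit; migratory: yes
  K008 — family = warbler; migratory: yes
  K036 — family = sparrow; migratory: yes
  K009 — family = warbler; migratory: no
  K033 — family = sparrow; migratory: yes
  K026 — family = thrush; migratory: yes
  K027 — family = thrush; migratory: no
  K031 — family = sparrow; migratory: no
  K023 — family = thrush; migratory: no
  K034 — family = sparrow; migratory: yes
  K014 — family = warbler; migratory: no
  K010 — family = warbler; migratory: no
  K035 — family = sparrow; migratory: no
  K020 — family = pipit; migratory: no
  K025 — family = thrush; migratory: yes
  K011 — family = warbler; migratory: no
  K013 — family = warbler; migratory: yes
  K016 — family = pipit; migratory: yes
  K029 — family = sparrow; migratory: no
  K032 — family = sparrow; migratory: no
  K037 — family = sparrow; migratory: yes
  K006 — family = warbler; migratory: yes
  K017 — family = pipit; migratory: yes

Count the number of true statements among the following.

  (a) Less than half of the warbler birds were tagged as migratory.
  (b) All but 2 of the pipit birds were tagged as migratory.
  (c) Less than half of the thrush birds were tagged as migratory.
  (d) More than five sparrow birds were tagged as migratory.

(a) warbler: |A| = 9, |A ∩ B| = 4; needs |A ∩ B| < |A ∖ B| — true.
(b) pipit: |A| = 7, |A ∩ B| = 6; needs |A ∖ B| = 2 — false.
(c) thrush: |A| = 7, |A ∩ B| = 4; needs |A ∩ B| < |A ∖ B| — false.
(d) sparrow: |A| = 9, |A ∩ B| = 5; needs |A ∩ B| > 5 — false.

1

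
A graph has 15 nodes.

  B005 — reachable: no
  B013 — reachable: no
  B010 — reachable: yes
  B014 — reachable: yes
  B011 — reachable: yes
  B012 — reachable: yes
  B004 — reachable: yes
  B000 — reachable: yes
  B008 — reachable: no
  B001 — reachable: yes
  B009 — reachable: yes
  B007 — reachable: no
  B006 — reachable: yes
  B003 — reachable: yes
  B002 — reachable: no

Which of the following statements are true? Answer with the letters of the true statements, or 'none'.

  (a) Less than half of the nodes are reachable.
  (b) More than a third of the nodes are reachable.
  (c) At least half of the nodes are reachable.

|A| = 15, |A ∩ B| = 10, |A ∖ B| = 5.
(a) |A ∩ B| < |A ∖ B|: fails.
(b) |A ∩ B| / |A| > 1/3: holds.
(c) |A ∩ B| ≥ |A ∖ B|: holds.

(b), (c)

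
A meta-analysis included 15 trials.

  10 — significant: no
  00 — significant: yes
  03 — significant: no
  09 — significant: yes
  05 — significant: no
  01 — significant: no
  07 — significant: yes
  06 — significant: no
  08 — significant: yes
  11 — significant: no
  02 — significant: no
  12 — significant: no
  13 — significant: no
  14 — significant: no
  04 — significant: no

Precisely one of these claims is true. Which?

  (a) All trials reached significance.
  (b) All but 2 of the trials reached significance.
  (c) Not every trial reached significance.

|A| = 15, |A ∩ B| = 4, |A ∖ B| = 11.
(a) requires A ⊆ B, i.e. every element of A is in B (|A ∖ B| = 0): false.
(b) requires |A ∖ B| = 2: false.
(c) requires A ⊄ B (|A ∖ B| ≥ 1): true.

(c)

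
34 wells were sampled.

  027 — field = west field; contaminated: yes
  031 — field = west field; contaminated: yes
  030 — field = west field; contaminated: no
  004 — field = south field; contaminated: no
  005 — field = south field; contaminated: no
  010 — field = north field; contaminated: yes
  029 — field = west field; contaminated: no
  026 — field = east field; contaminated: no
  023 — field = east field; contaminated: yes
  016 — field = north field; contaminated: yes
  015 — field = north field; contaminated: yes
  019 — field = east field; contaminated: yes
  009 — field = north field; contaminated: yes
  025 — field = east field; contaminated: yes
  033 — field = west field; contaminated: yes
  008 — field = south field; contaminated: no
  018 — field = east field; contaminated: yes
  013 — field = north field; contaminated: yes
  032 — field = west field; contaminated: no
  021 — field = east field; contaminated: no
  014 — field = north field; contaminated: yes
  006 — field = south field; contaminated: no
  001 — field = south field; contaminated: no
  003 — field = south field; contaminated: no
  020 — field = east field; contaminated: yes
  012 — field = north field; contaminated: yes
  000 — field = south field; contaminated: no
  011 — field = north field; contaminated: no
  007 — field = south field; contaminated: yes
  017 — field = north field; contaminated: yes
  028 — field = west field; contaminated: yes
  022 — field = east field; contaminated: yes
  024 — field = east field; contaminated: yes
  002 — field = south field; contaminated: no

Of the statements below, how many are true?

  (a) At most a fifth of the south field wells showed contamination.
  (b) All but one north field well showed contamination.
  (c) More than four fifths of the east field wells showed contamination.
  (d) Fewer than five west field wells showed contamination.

(a) south field: |A| = 9, |A ∩ B| = 1; needs |A ∩ B| / |A| ≤ 1/5 — true.
(b) north field: |A| = 9, |A ∩ B| = 8; needs |A ∖ B| = 1 — true.
(c) east field: |A| = 9, |A ∩ B| = 7; needs |A ∩ B| / |A| > 4/5 — false.
(d) west field: |A| = 7, |A ∩ B| = 4; needs |A ∩ B| < 5 — true.

3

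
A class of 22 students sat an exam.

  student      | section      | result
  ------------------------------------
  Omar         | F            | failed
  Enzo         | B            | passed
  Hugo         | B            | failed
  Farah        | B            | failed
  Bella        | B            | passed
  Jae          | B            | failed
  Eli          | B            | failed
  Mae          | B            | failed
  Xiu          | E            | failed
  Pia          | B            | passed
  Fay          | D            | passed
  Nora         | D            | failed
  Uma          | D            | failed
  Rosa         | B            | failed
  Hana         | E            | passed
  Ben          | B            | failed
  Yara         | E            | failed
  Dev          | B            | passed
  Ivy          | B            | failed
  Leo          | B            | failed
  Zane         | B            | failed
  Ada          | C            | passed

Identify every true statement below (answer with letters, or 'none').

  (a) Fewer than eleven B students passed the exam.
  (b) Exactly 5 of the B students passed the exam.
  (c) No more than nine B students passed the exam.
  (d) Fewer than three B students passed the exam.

(a), (c)

|A| = 14, |A ∩ B| = 4, |A ∖ B| = 10.
(a) |A ∩ B| < 11: holds.
(b) |A ∩ B| = 5: fails.
(c) |A ∩ B| ≤ 9: holds.
(d) |A ∩ B| < 3: fails.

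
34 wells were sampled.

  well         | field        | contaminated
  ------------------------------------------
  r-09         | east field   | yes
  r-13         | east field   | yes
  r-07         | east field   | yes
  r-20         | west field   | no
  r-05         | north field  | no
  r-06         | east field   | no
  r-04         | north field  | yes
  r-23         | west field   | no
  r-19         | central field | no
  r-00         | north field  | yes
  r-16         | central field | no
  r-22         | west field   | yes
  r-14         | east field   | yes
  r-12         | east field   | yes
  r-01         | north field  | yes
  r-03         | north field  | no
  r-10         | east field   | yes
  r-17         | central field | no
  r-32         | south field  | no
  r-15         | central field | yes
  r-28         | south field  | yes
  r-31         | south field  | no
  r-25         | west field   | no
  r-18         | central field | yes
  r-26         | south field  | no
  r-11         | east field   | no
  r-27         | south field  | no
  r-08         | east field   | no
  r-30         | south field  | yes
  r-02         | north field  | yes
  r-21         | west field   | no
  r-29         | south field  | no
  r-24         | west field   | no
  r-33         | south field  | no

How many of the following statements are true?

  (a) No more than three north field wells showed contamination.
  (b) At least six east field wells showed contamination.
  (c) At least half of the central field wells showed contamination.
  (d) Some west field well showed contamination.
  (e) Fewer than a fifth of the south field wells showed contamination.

2

(a) north field: |A| = 6, |A ∩ B| = 4; needs |A ∩ B| ≤ 3 — false.
(b) east field: |A| = 9, |A ∩ B| = 6; needs |A ∩ B| ≥ 6 — true.
(c) central field: |A| = 5, |A ∩ B| = 2; needs |A ∩ B| ≥ |A ∖ B| — false.
(d) west field: |A| = 6, |A ∩ B| = 1; needs A ∩ B ≠ ∅ (|A ∩ B| ≥ 1) — true.
(e) south field: |A| = 8, |A ∩ B| = 2; needs |A ∩ B| / |A| < 1/5 — false.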